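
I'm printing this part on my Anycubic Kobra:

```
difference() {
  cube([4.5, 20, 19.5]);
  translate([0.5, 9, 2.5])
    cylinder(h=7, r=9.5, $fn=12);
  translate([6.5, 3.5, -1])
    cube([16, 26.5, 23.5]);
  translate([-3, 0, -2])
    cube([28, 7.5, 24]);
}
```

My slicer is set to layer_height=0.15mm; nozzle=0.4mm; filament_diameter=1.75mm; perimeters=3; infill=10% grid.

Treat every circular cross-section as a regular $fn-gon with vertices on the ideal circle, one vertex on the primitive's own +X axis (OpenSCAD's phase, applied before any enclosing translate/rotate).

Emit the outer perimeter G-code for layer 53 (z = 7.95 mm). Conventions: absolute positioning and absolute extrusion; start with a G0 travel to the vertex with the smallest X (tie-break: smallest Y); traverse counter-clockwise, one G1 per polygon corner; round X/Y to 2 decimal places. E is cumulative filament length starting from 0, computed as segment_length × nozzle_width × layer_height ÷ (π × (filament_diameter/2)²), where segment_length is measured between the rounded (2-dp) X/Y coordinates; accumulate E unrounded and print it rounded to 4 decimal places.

At z = 7.95 mm: the cube is present — its section is the full 4.5×20 rectangle; the r=9.5 cylinder at (0.5, 9) contributes a regular 12-gon of circumradius 9.5; the cube at (6.5, 3.5) (footprint 16×26.5) is included at this height; the cube at (-3, 0) is present — its section is the full 28×7.5 rectangle; Taking the first minus the rest: starting from the 4.5×20 cube, the r=9.5 cylinder at (0.5, 9) partially overlaps it — only the 80.46 mm² overlap (of its 270.75 mm²) is removed, clipping the outline; the 16×26.5 cube at (6.5, 3.5) misses the remaining region (no effect); the 28×7.5 cube at (-3, 0) partially overlaps it — only the 0.61 mm² overlap (of its 210.00 mm²) is removed, clipping the outline — 1 connected region. The outline is a single polygon with 5 vertices. Extrusion per mm of travel: 0.4 × 0.15 / (π × 0.875²) = 0.024945. Accumulating E over each segment gives final E = 0.3332.

G0 X0.00 Y18.37 Z7.95
G1 X0.50 Y18.50 E0.0129
G1 X4.50 Y17.43 E0.1162
G1 X4.50 Y20.00 E0.1803
G1 X0.00 Y20.00 E0.2925
G1 X0.00 Y18.37 E0.3332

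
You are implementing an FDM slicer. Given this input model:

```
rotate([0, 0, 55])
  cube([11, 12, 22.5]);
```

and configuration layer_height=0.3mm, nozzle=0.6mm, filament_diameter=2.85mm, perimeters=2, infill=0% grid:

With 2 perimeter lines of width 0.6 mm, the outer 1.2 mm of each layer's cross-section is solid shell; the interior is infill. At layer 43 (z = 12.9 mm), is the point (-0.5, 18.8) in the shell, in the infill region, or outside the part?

At z = 12.9 mm: the 11×12 cube contributes its full rectangle; (rotated 55° about Z; rotation is an isometry so areas/perimeters/island counts are preserved). Overall, the cross-section is a single solid region. Undo the 55° rotation: the query point maps to (15.113, 11.193) in the un-rotated model frame. The nearest boundary edge runs (11.00, 0.00)→(11.00, 12.00); distance from the point to it = 4.11 mm. The point is not inside any of the regions above, so it lies outside the cross-section (4.11 mm from the nearest boundary).

outside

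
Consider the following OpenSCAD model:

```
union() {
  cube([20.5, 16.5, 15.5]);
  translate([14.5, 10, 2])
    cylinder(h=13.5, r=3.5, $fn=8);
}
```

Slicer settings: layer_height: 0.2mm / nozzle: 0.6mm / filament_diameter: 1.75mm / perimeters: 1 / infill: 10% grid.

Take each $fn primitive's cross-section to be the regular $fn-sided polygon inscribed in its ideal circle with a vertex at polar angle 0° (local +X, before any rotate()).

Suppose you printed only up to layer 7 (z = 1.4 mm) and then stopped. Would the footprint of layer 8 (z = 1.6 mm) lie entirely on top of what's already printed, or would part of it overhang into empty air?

Compare the two slices. At z = 1.4: the 20.5×16.5 cube contributes its full rectangle (area 338.25 mm²); the cylinder at (14.5, 10) is not intersected at this z (z outside [2, 15.5]); Merging all regions: only the 20.5×16.5 cube is present, so the union is just that shape — area = 338.25 mm². At z = 1.6: the cube (footprint 20.5×16.5) is included at this height (area 338.25 mm²); the cylinder at (14.5, 10) does not reach this height (z outside [2, 15.5]); Combining (union): only the 20.5×16.5 cube is present, so the union is just that shape — area = 338.25 mm². Checking containment: the cross-section at z = 1.6 is a subset of the cross-section at z = 1.4.

entirely on top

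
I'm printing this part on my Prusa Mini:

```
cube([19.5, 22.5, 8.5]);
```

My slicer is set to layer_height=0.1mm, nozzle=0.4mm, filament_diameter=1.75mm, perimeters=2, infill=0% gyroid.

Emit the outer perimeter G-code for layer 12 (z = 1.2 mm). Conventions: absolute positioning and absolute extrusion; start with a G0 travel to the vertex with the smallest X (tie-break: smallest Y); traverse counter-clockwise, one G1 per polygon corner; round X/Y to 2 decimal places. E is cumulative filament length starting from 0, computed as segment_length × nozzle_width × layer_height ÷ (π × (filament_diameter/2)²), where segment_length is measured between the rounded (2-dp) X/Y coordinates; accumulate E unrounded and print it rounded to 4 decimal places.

At z = 1.2 mm: the 19.5×22.5 cube contributes its full rectangle. The outline is a single polygon with 4 vertices. Extrusion per mm of travel: 0.4 × 0.1 / (π × 0.875²) = 0.016630. Accumulating E over each segment gives final E = 1.3969.

G0 X0.00 Y0.00 Z1.20
G1 X19.50 Y0.00 E0.3243
G1 X19.50 Y22.50 E0.6985
G1 X0.00 Y22.50 E1.0227
G1 X0.00 Y0.00 E1.3969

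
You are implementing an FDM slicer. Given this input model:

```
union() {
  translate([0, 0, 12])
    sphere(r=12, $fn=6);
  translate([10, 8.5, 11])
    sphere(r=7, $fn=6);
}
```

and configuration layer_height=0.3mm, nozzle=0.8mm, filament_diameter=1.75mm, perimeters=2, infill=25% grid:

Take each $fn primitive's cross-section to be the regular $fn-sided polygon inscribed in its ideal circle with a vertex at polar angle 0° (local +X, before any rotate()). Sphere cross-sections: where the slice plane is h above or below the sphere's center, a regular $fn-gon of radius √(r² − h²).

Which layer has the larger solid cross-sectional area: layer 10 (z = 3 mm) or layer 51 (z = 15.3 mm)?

layer 51 (z = 15.3 mm)

Layer 10 (z = 3): the r=12 sphere contributes a regular 6-gon of circumradius √(12²−9²) = 7.937 (area = (6/2)·7.937²·sin(360°/6) = 163.68 mm²); the sphere at (10, 8.5) is absent (|z−center|=8.000 > r=7); Merging all regions: only the r=12 sphere is present, so the union is just that shape — area = 163.68 mm². So its area = 163.68 mm². Layer 51 (z = 15.3): the sphere: section is a regular 6-gon, circumradius = √(r²−h²) = √(12²−3.3²) = 11.537 (area = (6/2)·11.537²·sin(360°/6) = 345.83 mm²); the r=7 sphere at (10, 8.5) contributes a regular 6-gon of circumradius √(7²−4.3²) = 5.524 (area = (6/2)·5.524²·sin(360°/6) = 79.27 mm²); Combining (union): the regions partially overlap — summed areas 425.10 mm² minus the doubly-counted overlap 12.23 mm² gives 412.87 mm² — area = 412.87 mm². So its area = 412.87 mm². Layer 51 is larger (412.87 vs 163.68 mm²).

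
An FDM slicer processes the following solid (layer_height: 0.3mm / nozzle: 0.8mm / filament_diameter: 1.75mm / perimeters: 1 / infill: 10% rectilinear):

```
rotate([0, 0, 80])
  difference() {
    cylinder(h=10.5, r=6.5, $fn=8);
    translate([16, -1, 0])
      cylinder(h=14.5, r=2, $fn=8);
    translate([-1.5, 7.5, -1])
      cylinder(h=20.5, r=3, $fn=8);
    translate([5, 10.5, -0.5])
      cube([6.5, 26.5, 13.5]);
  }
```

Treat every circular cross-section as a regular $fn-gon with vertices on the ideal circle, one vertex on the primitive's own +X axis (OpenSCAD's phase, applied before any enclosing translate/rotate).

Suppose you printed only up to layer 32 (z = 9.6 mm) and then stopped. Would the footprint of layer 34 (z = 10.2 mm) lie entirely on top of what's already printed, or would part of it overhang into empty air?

Compare the two slices. At z = 9.6: the cylinder: section is a regular 8-gon, circumradius r=6.5 (area = (8/2)·6.500²·sin(360°/8) = 119.50 mm²); the r=2 cylinder at (16, -1) gives a regular 8-gon of circumradius 2 (constant along its height) (area = (8/2)·2.000²·sin(360°/8) = 11.31 mm²); the r=3 cylinder at (-1.5, 7.5) gives a regular 8-gon of circumradius 3 (constant along its height) (area = (8/2)·3.000²·sin(360°/8) = 25.46 mm²); the 6.5×26.5 cube at (5, 10.5) contributes its full rectangle (area 172.25 mm²); Taking the first minus the rest: starting from the r=6.5 cylinder (119.50 mm²), the r=2 cylinder at (16, -1) misses the remaining region (no effect); the r=3 cylinder at (-1.5, 7.5) partially overlaps it — only the 4.04 mm² overlap (of its 25.46 mm²) is removed, clipping the outline; the 6.5×26.5 cube at (5, 10.5) misses the remaining region (no effect) — area = 115.46 mm²; (rotated 80° about Z; rotation is an isometry so areas/perimeters/island counts are preserved). At z = 10.2: the r=6.5 cylinder contributes a regular 8-gon of circumradius 6.5 (area = (8/2)·6.500²·sin(360°/8) = 119.50 mm²); the r=2 cylinder at (16, -1) contributes a regular 8-gon of circumradius 2 (area = (8/2)·2.000²·sin(360°/8) = 11.31 mm²); the r=3 cylinder at (-1.5, 7.5) gives a regular 8-gon of circumradius 3 (constant along its height) (area = (8/2)·3.000²·sin(360°/8) = 25.46 mm²); the cube at (5, 10.5) (footprint 6.5×26.5) is included at this height (area 172.25 mm²); After the difference (first − rest): starting from the r=6.5 cylinder (119.50 mm²), the r=2 cylinder at (16, -1) misses the remaining region (no effect); the r=3 cylinder at (-1.5, 7.5) partially overlaps it — only the 4.04 mm² overlap (of its 25.46 mm²) is removed, clipping the outline; the 6.5×26.5 cube at (5, 10.5) misses the remaining region (no effect) — area = 115.46 mm²; (rotated 80° about Z; rotation is an isometry so areas/perimeters/island counts are preserved). Checking containment: the cross-section at z = 10.2 is a subset of the cross-section at z = 9.6.

entirely on top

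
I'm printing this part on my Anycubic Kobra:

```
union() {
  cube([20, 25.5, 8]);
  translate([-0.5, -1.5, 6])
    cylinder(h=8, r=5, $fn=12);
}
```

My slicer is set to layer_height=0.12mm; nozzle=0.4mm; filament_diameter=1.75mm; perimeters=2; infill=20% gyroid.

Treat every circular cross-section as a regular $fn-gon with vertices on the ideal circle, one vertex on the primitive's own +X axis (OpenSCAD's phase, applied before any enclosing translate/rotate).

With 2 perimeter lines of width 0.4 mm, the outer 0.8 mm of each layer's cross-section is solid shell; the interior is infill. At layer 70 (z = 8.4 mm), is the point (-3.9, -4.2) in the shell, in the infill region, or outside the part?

At z = 8.4 mm: the cube is not intersected at this z (z outside [0, 8]); the r=5 cylinder at (-0.5, -1.5) contributes a regular 12-gon of circumradius 5; Merging all regions: only the r=5 cylinder at (-0.5, -1.5) is present, so the union is just that shape — 1 connected region. Overall, the cross-section is a single solid region. The nearest boundary edge runs (-4.83, -4.00)→(-3.00, -5.83); distance from the point to it = 0.52 mm. The point is inside the cross-section, 0.52 mm from the nearest boundary — within the 0.8 mm shell band (2 × 0.4).

shell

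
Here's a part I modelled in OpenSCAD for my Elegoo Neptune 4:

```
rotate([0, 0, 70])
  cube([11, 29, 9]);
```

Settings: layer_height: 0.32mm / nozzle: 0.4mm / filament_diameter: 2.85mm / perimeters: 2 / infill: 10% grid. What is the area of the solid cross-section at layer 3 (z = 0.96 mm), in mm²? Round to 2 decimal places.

319.00 mm²

At z = 0.96 mm: the cube (footprint 11×29) is included at this height (area 319.00 mm²); (rotated 70° about Z; rotation is an isometry so areas/perimeters/island counts are preserved). Overall, the cross-section is a single solid region. Net area = 319.00 mm².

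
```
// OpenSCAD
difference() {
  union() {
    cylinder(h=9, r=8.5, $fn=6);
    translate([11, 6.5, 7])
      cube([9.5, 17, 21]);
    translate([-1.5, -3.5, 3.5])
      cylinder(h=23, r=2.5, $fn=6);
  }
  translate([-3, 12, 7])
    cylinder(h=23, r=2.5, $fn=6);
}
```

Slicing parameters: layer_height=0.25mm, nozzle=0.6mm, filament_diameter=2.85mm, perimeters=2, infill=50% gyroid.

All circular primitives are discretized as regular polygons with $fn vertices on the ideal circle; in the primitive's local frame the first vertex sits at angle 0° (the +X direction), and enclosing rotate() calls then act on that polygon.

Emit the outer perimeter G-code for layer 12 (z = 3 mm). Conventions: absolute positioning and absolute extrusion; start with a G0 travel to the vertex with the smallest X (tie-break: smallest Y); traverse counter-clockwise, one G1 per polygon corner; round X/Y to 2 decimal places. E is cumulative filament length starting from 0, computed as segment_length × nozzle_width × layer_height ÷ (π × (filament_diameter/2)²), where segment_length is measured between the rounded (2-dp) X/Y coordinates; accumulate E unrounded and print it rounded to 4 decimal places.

At z = 3 mm: the r=8.5 cylinder contributes a regular 6-gon of circumradius 8.5; the cube at (11, 6.5) does not reach this height (z outside [7, 28]); the cylinder at (-1.5, -3.5) is not intersected at this z (z outside [3.5, 26.5]); Taking the union: only the r=8.5 cylinder is present, so the union is just that shape — 1 connected region; the cylinder at (-3, 12) is not intersected at this z (z outside [7, 30]); Subtracting the remaining from the first: none of the subtracted shapes is present at this height, so that combined region is unchanged — 1 connected region. The outline is a single polygon with 6 vertices. Extrusion per mm of travel: 0.6 × 0.25 / (π × 1.425²) = 0.023513. Accumulating E over each segment gives final E = 1.1991.

G0 X-8.50 Y0.00 Z3.00
G1 X-4.25 Y-7.36 E0.1998
G1 X4.25 Y-7.36 E0.3997
G1 X8.50 Y0.00 E0.5995
G1 X4.25 Y7.36 E0.7994
G1 X-4.25 Y7.36 E0.9992
G1 X-8.50 Y0.00 E1.1991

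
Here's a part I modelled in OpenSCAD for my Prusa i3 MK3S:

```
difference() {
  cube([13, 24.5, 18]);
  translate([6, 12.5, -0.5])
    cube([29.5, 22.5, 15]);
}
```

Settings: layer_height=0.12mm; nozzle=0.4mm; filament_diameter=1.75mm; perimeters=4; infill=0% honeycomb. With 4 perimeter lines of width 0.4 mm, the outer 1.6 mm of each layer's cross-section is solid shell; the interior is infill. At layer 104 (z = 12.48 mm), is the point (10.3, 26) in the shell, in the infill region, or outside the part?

At z = 12.48 mm: the cube (footprint 13×24.5) is included at this height; the 29.5×22.5 cube at (6, 12.5) contributes its full rectangle; Subtracting the remaining from the first: starting from the 13×24.5 cube, the 29.5×22.5 cube at (6, 12.5) partially overlaps it — only the 84.00 mm² overlap (of its 663.75 mm²) is removed, clipping the outline — 1 connected region. Overall, the cross-section is a single solid region. The nearest boundary edge runs (0.00, 24.50)→(6.00, 24.50); distance from the point to it = 4.55 mm. The point is not inside any of the regions above, so it lies outside the cross-section (4.55 mm from the nearest boundary).

outside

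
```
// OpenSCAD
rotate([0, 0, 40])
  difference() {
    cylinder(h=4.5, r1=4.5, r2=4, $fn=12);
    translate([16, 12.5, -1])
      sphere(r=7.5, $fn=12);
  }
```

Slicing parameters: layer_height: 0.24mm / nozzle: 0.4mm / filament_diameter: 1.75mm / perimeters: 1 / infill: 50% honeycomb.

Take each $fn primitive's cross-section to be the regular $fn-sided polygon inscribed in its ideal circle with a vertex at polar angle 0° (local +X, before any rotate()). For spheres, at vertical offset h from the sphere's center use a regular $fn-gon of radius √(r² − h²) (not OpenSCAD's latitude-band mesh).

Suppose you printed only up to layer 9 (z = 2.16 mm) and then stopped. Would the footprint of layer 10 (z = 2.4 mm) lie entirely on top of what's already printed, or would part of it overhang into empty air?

Compare the two slices. At z = 2.16: the cone (r1=4.5→r2=4) has section circumradius 4.260 here — a regular 12-gon (area = (12/2)·4.260²·sin(360°/12) = 54.44 mm²); the sphere at (16, 12.5): section is a regular 12-gon, circumradius = √(r²−h²) = √(7.5²−3.16²) = 6.802 (area = (12/2)·6.802²·sin(360°/12) = 138.79 mm²); After the difference (first − rest): starting from the cone (54.44 mm²), the r=7.5 sphere at (16, 12.5) misses the remaining region (no effect) — area = 54.44 mm²; (rotated 40° about Z; rotation is an isometry so areas/perimeters/island counts are preserved). At z = 2.4: the cone: at t=0.533 of its height the radius interpolates to r₁+(r₂−r₁)t = 4.233, giving a regular 12-gon of that circumradius (area = (12/2)·4.233²·sin(360°/12) = 53.76 mm²); the r=7.5 sphere at (16, 12.5) contributes a regular 12-gon of circumradius √(7.5²−3.4²) = 6.685 (area = (12/2)·6.685²·sin(360°/12) = 134.07 mm²); Taking the first minus the rest: starting from the cone (53.76 mm²), the r=7.5 sphere at (16, 12.5) misses the remaining region (no effect) — area = 53.76 mm²; (whole slice rotated 40° about Z — lengths, areas and connectivity unchanged). Checking containment: the cross-section at z = 2.4 is a subset of the cross-section at z = 2.16.

entirely on top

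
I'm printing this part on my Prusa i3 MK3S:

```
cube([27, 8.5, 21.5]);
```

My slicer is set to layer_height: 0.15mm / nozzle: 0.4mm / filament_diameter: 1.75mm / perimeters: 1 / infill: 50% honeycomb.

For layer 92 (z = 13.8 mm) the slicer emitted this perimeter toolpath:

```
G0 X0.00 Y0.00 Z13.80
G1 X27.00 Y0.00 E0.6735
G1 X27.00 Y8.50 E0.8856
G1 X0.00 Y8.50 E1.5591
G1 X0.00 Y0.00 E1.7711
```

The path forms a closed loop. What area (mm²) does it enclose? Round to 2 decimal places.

Apply the shoelace formula to the sequence of (X, Y) vertices; enclosed area = 229.50 mm².

229.50 mm²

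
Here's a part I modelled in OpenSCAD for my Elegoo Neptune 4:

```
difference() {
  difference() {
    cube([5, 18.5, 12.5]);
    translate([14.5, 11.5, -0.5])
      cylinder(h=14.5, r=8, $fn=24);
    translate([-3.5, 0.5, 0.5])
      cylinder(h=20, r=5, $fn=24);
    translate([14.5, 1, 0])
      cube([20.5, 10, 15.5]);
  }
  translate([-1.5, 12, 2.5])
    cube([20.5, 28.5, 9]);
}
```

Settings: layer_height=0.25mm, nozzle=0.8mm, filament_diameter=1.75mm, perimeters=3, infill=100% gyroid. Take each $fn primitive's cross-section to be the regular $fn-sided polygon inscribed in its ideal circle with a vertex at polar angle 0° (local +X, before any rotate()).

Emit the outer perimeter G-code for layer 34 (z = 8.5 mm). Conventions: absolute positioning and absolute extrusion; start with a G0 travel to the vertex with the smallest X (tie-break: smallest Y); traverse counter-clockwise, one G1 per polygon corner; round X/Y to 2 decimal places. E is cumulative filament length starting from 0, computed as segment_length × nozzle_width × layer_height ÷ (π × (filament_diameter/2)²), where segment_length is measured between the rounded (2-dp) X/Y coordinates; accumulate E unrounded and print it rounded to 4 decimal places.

At z = 8.5 mm: the cube is present — its section is the full 5×18.5 rectangle; the r=8 cylinder at (14.5, 11.5) gives a regular 24-gon of circumradius 8 (constant along its height); the r=5 cylinder at (-3.5, 0.5) contributes a regular 24-gon of circumradius 5; the cube at (14.5, 1) is present — its section is the full 20.5×10 rectangle; Taking the first minus the rest: starting from the 5×18.5 cube, the r=8 cylinder at (14.5, 11.5) misses the remaining region (no effect); the r=5 cylinder at (-3.5, 0.5) partially overlaps it — only the 4.32 mm² overlap (of its 77.65 mm²) is removed, clipping the outline; the 20.5×10 cube at (14.5, 1) misses the remaining region (no effect) — 1 connected region; the 20.5×28.5 cube at (-1.5, 12) contributes its full rectangle; Taking the first minus the rest: starting from the result so far, the 20.5×28.5 cube at (-1.5, 12) partially overlaps it — only the 32.50 mm² overlap (of its 584.25 mm²) is removed, clipping the outline — 1 connected region. The outline is a single polygon with 9 vertices. Extrusion per mm of travel: 0.8 × 0.25 / (π × 0.875²) = 0.083150. Accumulating E over each segment gives final E = 2.7420.

G0 X0.00 Y4.06 Z8.50
G1 X0.04 Y4.04 E0.0037
G1 X0.83 Y3.00 E0.1123
G1 X1.33 Y1.79 E0.2212
G1 X1.50 Y0.50 E0.3294
G1 X1.43 Y0.00 E0.3714
G1 X5.00 Y0.00 E0.6682
G1 X5.00 Y12.00 E1.6660
G1 X0.00 Y12.00 E2.0818
G1 X0.00 Y4.06 E2.7420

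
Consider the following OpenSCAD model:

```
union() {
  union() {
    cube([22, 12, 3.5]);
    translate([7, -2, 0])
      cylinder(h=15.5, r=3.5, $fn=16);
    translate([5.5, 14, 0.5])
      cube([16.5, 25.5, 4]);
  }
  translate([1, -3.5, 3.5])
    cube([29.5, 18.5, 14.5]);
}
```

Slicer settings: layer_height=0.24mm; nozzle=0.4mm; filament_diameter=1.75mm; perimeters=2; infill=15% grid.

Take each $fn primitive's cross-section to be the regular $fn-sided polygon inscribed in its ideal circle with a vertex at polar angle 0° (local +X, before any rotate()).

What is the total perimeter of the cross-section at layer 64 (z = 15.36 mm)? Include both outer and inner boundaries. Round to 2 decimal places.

97.55 mm

At z = 15.36 mm: the cube is not intersected at this z (z outside [0, 3.5]); the r=3.5 cylinder at (7, -2) contributes a regular 16-gon of circumradius 3.5 (perimeter = 2·16·3.500·sin(180°/16) = 21.85 mm); the cube at (5.5, 14) is not intersected at this z (z outside [0.5, 4.5]); Merging all regions: only the r=3.5 cylinder at (7, -2) is present, so the union is just that shape — boundary = 21.85 mm; the cube at (1, -3.5) (footprint 29.5×18.5) is included at this height (perimeter 96.00 mm); Merging all regions: the regions partially overlap (shared area 28.79 mm²), so the edge portions inside another operand are dropped and the merged outline is re-measured after clipping — boundary = 97.55 mm. Overall, the cross-section is a single solid region. Total boundary length (outer) = 97.55 mm.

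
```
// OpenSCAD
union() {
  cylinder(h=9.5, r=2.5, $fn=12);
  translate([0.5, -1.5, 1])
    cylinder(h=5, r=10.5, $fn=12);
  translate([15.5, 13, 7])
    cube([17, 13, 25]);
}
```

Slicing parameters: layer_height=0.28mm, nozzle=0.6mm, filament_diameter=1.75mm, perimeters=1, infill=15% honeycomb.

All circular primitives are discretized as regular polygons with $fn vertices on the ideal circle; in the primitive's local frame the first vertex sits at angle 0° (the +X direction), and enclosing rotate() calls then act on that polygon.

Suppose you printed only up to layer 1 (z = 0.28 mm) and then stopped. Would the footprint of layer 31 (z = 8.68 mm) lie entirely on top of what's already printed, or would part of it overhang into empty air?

part overhangs

Compare the two slices. At z = 0.28: the r=2.5 cylinder gives a regular 12-gon of circumradius 2.5 (constant along its height) (area = (12/2)·2.500²·sin(360°/12) = 18.75 mm²); the cylinder at (0.5, -1.5) does not reach this height (z outside [1, 6]); the cube at (15.5, 13) does not reach this height (z outside [7, 32]); Combining (union): only the r=2.5 cylinder is present, so the union is just that shape — area = 18.75 mm². At z = 8.68: the r=2.5 cylinder contributes a regular 12-gon of circumradius 2.5 (area = (12/2)·2.500²·sin(360°/12) = 18.75 mm²); the cylinder at (0.5, -1.5) is absent (z outside [1, 6]); the 17×13 cube at (15.5, 13) contributes its full rectangle (area 221.00 mm²); Taking the union: the 2 present regions are separate (no shared area or edge), so areas and boundary lengths simply add and each stays a separate island — area = 239.75 mm². Checking containment: at z = 8.68 the cross-section extends beyond the z = 0.28 cross-section by about 221.00 mm².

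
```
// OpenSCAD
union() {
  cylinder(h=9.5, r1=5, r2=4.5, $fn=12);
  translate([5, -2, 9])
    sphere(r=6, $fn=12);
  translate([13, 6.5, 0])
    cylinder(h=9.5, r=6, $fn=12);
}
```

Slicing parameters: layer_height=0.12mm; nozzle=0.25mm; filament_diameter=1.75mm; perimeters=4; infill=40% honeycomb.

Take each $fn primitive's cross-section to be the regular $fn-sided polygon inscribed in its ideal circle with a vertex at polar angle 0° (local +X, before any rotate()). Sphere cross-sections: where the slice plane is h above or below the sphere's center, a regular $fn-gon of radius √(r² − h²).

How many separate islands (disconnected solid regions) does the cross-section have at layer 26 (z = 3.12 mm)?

2

At z = 3.12 mm: the cone contributes a regular 12-gon of circumradius 4.836 (interpolated between r1=5 and r2=4.5 at t=0.328); the r=6 sphere at (5, -2) contributes a regular 12-gon of circumradius √(6²−5.88²) = 1.194; the r=6 cylinder at (13, 6.5) gives a regular 12-gon of circumradius 6 (constant along its height); Combining (union): the regions partially overlap (shared area 0.63 mm²), so overlapping operands fuse into one piece — 2 connected regions. Overall, the cross-section has 2 separate islands. Island count = 2.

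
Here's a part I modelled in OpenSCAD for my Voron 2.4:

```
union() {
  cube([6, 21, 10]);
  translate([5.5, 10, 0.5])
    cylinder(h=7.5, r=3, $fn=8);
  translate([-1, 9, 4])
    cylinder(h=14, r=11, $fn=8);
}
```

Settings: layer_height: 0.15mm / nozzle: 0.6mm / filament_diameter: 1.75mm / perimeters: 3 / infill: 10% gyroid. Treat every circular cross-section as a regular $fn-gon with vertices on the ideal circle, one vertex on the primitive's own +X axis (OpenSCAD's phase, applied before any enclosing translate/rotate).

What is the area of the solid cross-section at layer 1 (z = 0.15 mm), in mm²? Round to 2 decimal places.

126.00 mm²

At z = 0.15 mm: the 6×21 cube contributes its full rectangle (area 126.00 mm²); the cylinder at (5.5, 10) does not reach this height (z outside [0.5, 8]); the cylinder at (-1, 9) does not reach this height (z outside [4, 18]); Combining (union): only the 6×21 cube is present, so the union is just that shape — area = 126.00 mm². Overall, the cross-section is a single solid region. Net area = 126.00 mm².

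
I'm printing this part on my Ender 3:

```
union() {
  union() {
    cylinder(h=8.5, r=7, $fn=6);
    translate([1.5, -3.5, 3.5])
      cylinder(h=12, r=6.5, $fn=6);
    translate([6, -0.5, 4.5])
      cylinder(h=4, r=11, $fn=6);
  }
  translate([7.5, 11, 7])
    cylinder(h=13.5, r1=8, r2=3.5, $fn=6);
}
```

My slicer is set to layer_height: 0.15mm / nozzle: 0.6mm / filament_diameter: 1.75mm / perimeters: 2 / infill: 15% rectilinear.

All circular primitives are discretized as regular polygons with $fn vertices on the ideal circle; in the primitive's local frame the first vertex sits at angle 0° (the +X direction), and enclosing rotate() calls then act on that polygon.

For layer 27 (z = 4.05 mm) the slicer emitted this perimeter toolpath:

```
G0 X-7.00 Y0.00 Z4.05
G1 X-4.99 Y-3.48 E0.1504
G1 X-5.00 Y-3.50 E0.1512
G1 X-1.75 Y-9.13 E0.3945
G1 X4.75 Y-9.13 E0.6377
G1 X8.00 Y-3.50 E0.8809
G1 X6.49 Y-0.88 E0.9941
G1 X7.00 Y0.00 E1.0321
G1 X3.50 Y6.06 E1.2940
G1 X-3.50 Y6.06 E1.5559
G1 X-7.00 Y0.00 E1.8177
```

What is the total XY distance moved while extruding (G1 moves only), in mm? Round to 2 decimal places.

Sum the Euclidean lengths of each G1 segment: total = 48.58 mm.

48.58 mm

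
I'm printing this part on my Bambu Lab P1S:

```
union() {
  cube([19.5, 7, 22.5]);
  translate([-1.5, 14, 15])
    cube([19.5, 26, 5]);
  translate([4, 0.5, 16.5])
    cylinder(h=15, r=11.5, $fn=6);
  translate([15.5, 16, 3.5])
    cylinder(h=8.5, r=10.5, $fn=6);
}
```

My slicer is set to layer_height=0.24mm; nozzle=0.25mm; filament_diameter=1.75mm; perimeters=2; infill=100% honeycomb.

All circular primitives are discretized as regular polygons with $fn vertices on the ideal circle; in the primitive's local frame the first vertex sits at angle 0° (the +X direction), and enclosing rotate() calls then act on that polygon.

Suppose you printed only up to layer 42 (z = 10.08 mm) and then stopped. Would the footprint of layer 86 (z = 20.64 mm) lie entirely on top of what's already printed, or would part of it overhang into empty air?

Compare the two slices. At z = 10.08: the cube is present — its section is the full 19.5×7 rectangle (area 136.50 mm²); the cube at (-1.5, 14) is absent (z outside [15, 20]); the cylinder at (4, 0.5) is not intersected at this z (z outside [16.5, 31.5]); the cylinder at (15.5, 16): section is a regular 6-gon, circumradius r=10.5 (area = (6/2)·10.500²·sin(360°/6) = 286.44 mm²); Merging all regions: the regions partially overlap — summed areas 422.94 mm² minus the doubly-counted overlap 0.87 mm² gives 422.07 mm² — area = 422.07 mm². At z = 20.64: the cube is present — its section is the full 19.5×7 rectangle (area 136.50 mm²); the cube at (-1.5, 14) does not reach this height (z outside [15, 20]); the r=11.5 cylinder at (4, 0.5) gives a regular 6-gon of circumradius 11.5 (constant along its height) (area = (6/2)·11.500²·sin(360°/6) = 343.60 mm²); the cylinder at (15.5, 16) is not intersected at this z (z outside [3.5, 12]); Merging all regions: the regions partially overlap — summed areas 480.10 mm² minus the doubly-counted overlap 96.23 mm² gives 383.86 mm² — area = 383.86 mm². Checking containment: at z = 20.64 the cross-section extends beyond the z = 10.08 cross-section by about 242.00 mm².

part overhangs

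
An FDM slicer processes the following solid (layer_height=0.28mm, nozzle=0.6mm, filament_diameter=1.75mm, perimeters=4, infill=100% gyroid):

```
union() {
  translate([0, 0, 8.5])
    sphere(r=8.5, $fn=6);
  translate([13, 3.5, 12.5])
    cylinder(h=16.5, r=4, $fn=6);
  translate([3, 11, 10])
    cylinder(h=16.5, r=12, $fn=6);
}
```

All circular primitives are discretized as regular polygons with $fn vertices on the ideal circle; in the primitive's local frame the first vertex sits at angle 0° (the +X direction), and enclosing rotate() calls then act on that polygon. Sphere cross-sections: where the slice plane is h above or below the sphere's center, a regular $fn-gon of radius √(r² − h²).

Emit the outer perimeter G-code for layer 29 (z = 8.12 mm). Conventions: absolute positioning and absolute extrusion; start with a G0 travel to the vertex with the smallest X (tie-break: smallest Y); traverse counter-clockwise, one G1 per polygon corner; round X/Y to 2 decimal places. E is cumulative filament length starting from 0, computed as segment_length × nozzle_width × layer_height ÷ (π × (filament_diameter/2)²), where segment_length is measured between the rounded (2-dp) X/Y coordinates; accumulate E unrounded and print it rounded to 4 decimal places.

At z = 8.12 mm: the r=8.5 sphere contributes a regular 6-gon of circumradius √(8.5²−0.38²) = 8.492; the cylinder at (13, 3.5) is absent (z outside [12.5, 29]); the cylinder at (3, 11) does not reach this height (z outside [10, 26.5]); Combining (union): only the r=8.5 sphere is present, so the union is just that shape — 1 connected region. The outline is a single polygon with 6 vertices. Extrusion per mm of travel: 0.6 × 0.28 / (π × 0.875²) = 0.069846. Accumulating E over each segment gives final E = 3.5580.

G0 X-8.49 Y0.00 Z8.12
G1 X-4.25 Y-7.35 E0.5927
G1 X4.25 Y-7.35 E1.1864
G1 X8.49 Y0.00 E1.7790
G1 X4.25 Y7.35 E2.3717
G1 X-4.25 Y7.35 E2.9654
G1 X-8.49 Y0.00 E3.5580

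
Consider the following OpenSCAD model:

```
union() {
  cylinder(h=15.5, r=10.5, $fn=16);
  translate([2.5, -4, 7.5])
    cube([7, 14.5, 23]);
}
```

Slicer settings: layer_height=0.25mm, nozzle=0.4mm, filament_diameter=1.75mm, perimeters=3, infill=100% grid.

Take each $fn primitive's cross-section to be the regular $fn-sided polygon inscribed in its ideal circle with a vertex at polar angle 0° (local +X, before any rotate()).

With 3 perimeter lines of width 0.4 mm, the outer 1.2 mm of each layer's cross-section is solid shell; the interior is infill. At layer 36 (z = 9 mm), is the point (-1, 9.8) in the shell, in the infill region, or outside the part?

shell

At z = 9 mm: the r=10.5 cylinder gives a regular 16-gon of circumradius 10.5 (constant along its height); the cube at (2.5, -4) (footprint 7×14.5) is included at this height; Combining (union): the regions partially overlap (shared area 84.31 mm²), so overlapping operands fuse into one piece — 1 connected region. Overall, the cross-section is a single solid region. The nearest boundary edge runs (-4.02, 9.70)→(0.00, 10.50); distance from the point to it = 0.49 mm. The point is inside the cross-section, 0.49 mm from the nearest boundary — within the 1.2 mm shell band (3 × 0.4).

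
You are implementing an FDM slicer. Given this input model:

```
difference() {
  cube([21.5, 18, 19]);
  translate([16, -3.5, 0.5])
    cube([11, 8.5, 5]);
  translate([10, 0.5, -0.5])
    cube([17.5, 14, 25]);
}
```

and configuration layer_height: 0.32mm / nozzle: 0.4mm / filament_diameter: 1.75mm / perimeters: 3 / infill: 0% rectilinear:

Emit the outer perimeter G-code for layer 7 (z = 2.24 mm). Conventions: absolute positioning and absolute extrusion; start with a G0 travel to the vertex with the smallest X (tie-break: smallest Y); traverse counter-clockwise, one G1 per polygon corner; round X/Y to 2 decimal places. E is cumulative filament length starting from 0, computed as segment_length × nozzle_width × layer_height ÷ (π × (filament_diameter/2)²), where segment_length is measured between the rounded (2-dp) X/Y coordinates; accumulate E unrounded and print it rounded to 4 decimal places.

At z = 2.24 mm: the cube is present — its section is the full 21.5×18 rectangle; the cube at (16, -3.5) is present — its section is the full 11×8.5 rectangle; the 17.5×14 cube at (10, 0.5) contributes its full rectangle; Subtracting the remaining from the first: starting from the 21.5×18 cube, the 11×8.5 cube at (16, -3.5) partially overlaps it — only the 27.50 mm² overlap (of its 93.50 mm²) is removed, clipping the outline; the 17.5×14 cube at (10, 0.5) partially overlaps it — only the 136.25 mm² overlap (of its 245.00 mm²) is removed, clipping the outline — 1 connected region. The outline is a single polygon with 8 vertices. Extrusion per mm of travel: 0.4 × 0.32 / (π × 0.875²) = 0.053216. Accumulating E over each segment gives final E = 4.8427.

G0 X0.00 Y0.00 Z2.24
G1 X16.00 Y0.00 E0.8515
G1 X16.00 Y0.50 E0.8781
G1 X10.00 Y0.50 E1.1974
G1 X10.00 Y14.50 E1.9424
G1 X21.50 Y14.50 E2.5544
G1 X21.50 Y18.00 E2.7406
G1 X0.00 Y18.00 E3.8848
G1 X0.00 Y0.00 E4.8427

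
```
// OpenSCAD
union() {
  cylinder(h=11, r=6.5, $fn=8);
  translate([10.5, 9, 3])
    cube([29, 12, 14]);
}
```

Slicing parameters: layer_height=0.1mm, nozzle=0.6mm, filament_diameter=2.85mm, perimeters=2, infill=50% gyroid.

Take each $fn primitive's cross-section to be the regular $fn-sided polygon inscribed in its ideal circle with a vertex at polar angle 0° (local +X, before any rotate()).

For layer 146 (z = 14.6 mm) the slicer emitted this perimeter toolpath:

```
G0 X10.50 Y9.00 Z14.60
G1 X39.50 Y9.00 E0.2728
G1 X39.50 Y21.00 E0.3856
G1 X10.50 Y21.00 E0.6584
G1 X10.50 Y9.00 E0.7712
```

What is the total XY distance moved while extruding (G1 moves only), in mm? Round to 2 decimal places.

82.00 mm

Sum the Euclidean lengths of each G1 segment: total = 82.00 mm.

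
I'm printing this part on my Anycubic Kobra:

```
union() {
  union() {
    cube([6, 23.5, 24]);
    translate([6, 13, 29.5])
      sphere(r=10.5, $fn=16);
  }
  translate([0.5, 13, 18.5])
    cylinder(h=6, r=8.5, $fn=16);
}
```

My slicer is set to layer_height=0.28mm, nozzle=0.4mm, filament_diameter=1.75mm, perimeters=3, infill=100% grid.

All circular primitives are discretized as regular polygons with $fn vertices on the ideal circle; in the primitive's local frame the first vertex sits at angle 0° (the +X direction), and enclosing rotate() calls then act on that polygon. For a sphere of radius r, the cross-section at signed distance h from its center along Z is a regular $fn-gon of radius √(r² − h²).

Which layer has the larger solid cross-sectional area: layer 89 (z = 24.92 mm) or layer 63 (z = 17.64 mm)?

layer 89 (z = 24.92 mm)

Layer 89 (z = 24.92): the cube is absent (z outside [0, 24]); the sphere at (6, 13): section is a regular 16-gon, circumradius = √(r²−h²) = √(10.5²−4.58²) = 9.448 (area = (16/2)·9.448²·sin(360°/16) = 273.31 mm²); Taking the union: only the r=10.5 sphere at (6, 13) is present, so the union is just that shape — area = 273.31 mm²; the cylinder at (0.5, 13) does not reach this height (z outside [18.5, 24.5]); Combining (union): only the result so far is present, so the union is just that shape — area = 273.31 mm². So its area = 273.31 mm². Layer 63 (z = 17.64): the cube is present — its section is the full 6×23.5 rectangle (area 141.00 mm²); the sphere at (6, 13) does not reach this height (|z−center|=11.860 > r=10.5); Taking the union: only the 6×23.5 cube is present, so the union is just that shape — area = 141.00 mm²; the cylinder at (0.5, 13) is not intersected at this z (z outside [18.5, 24.5]); Combining (union): only that combined region is present, so the union is just that shape — area = 141.00 mm². So its area = 141.00 mm². Layer 89 is larger (273.31 vs 141.00 mm²).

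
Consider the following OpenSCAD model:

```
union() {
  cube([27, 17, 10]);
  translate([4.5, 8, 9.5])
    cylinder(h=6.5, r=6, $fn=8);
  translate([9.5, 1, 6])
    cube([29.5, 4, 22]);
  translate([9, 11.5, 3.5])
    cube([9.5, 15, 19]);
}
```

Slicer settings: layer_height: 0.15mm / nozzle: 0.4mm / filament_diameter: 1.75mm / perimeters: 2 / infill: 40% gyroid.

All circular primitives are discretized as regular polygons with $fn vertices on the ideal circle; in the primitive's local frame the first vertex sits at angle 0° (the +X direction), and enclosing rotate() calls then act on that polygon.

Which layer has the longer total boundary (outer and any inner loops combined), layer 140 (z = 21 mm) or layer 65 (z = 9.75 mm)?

Layer 140 (z = 21): the cube does not reach this height (z outside [0, 10]); the cylinder at (4.5, 8) does not reach this height (z outside [9.5, 16]); the cube at (9.5, 1) (footprint 29.5×4) is included at this height (perimeter 67.00 mm); the cube at (9, 11.5) (footprint 9.5×15) is included at this height (perimeter 49.00 mm); Combining (union): the 2 present regions are separate (no shared area or edge), so areas and boundary lengths simply add and each stays a separate island — boundary = 116.00 mm. So its perimeter = 116.00 mm. Layer 65 (z = 9.75): the cube (footprint 27×17) is included at this height (perimeter 88.00 mm); the r=6 cylinder at (4.5, 8) contributes a regular 8-gon of circumradius 6 (perimeter = 2·8·6.000·sin(180°/8) = 36.74 mm); the 29.5×4 cube at (9.5, 1) contributes its full rectangle (perimeter 67.00 mm); the cube at (9, 11.5) is present — its section is the full 9.5×15 rectangle (perimeter 49.00 mm); Taking the union: the regions partially overlap (shared area 218.64 mm²), so the edge portions inside another operand are dropped and the merged outline is re-measured after clipping — boundary = 131.60 mm. So its perimeter = 131.60 mm. Layer 65 is larger (131.60 vs 116.00 mm).

layer 65 (z = 9.75 mm)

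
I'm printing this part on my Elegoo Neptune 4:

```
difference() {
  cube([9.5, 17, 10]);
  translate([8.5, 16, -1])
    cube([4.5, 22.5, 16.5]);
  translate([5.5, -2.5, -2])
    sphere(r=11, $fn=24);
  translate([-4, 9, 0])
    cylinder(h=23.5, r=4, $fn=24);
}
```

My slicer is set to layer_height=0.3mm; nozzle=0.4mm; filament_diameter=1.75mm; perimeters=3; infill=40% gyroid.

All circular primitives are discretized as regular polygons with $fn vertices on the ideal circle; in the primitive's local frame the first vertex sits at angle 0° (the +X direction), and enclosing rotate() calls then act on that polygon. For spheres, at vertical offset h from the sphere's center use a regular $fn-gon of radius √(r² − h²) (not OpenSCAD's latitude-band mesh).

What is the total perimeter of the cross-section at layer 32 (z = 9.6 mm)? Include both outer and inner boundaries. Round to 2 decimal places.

At z = 9.6 mm: the cube (footprint 9.5×17) is included at this height (perimeter 53.00 mm); the cube at (8.5, 16) is present — its section is the full 4.5×22.5 rectangle (perimeter 54.00 mm); the sphere at (5.5, -2.5) is not intersected at this z (|z−center|=11.600 > r=11); the r=4 cylinder at (-4, 9) gives a regular 24-gon of circumradius 4 (constant along its height) (perimeter = 2·24·4.000·sin(180°/24) = 25.06 mm); After the difference (first − rest): starting from the 9.5×17 cube, the 4.5×22.5 cube at (8.5, 16) partially overlaps it — only the 1.00 mm² overlap (of its 101.25 mm²) is removed, clipping the outline; the r=4 cylinder at (-4, 9) misses the remaining region (no effect) — boundary = 53.00 mm. Overall, the cross-section is a single solid region. Total boundary length (outer) = 53.00 mm.

53.00 mm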